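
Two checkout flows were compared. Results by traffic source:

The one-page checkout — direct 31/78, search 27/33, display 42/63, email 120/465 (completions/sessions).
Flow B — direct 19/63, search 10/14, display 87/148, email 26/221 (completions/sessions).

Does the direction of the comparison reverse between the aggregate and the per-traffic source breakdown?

Direct: the one-page checkout 31/78 = 39.7%, Flow B 19/63 = 30.2% → the one-page checkout
Search: the one-page checkout 27/33 = 81.8%, Flow B 10/14 = 71.4% → the one-page checkout
Display: the one-page checkout 42/63 = 66.7%, Flow B 87/148 = 58.8% → the one-page checkout
Email: the one-page checkout 120/465 = 25.8%, Flow B 26/221 = 11.8% → the one-page checkout
Overall: the one-page checkout 220/639 = 34.4%, Flow B 142/446 = 31.8% → the one-page checkout
The one-page checkout wins overall and in every traffic group — no reversal.

No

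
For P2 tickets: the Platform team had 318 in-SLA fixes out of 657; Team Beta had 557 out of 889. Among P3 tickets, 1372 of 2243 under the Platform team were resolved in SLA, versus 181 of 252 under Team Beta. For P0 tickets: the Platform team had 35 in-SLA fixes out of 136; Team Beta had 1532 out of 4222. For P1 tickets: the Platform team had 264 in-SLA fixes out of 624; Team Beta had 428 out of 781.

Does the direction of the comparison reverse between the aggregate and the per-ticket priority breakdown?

Yes

P2: the Platform team 318/657 = 48.4%, Team Beta 557/889 = 62.7% → Team Beta
P3: the Platform team 1372/2243 = 61.2%, Team Beta 181/252 = 71.8% → Team Beta
P0: the Platform team 35/136 = 25.7%, Team Beta 1532/4222 = 36.3% → Team Beta
P1: the Platform team 264/624 = 42.3%, Team Beta 428/781 = 54.8% → Team Beta
Overall: the Platform team 1989/3660 = 54.3%, Team Beta 2698/6144 = 43.9% → the Platform team
Team Beta wins each ticket group but the Platform team wins overall — the comparison reverses. Team Beta's tickets skew toward P0, which has a lower base rate.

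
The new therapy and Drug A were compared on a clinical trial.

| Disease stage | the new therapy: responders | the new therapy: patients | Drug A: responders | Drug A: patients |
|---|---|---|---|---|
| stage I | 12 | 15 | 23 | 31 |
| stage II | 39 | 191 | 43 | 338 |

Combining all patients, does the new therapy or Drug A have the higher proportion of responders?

the new therapy

Stage I: the new therapy 12/15 = 80.0%, Drug A 23/31 = 74.2% → the new therapy
Stage II: the new therapy 39/191 = 20.4%, Drug A 43/338 = 12.7% → the new therapy
Overall: the new therapy 51/206 = 24.8%, Drug A 66/369 = 17.9% → the new therapy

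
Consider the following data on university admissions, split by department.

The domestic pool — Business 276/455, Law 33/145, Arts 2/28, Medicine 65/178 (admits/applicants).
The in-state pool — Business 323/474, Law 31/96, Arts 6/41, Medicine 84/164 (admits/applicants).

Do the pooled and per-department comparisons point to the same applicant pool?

Yes

Business: the domestic pool 276/455 = 60.7%, the in-state pool 323/474 = 68.1% → the in-state pool
Law: the domestic pool 33/145 = 22.8%, the in-state pool 31/96 = 32.3% → the in-state pool
Arts: the domestic pool 2/28 = 7.1%, the in-state pool 6/41 = 14.6% → the in-state pool
Medicine: the domestic pool 65/178 = 36.5%, the in-state pool 84/164 = 51.2% → the in-state pool
Overall: the domestic pool 376/806 = 46.7%, the in-state pool 444/775 = 57.3% → the in-state pool
The in-state pool wins overall and in every department group — no reversal.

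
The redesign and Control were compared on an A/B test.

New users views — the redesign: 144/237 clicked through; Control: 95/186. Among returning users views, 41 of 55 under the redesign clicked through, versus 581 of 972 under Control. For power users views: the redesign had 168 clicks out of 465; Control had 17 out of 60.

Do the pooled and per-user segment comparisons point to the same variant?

No

New users: the redesign 144/237 = 60.8%, Control 95/186 = 51.1% → the redesign
Returning users: the redesign 41/55 = 74.5%, Control 581/972 = 59.8% → the redesign
Power users: the redesign 168/465 = 36.1%, Control 17/60 = 28.3% → the redesign
Overall: the redesign 353/757 = 46.6%, Control 693/1218 = 56.9% → Control
The redesign wins each user group but Control wins overall — the comparison reverses. The redesign's views skew toward power users, which has a lower base rate.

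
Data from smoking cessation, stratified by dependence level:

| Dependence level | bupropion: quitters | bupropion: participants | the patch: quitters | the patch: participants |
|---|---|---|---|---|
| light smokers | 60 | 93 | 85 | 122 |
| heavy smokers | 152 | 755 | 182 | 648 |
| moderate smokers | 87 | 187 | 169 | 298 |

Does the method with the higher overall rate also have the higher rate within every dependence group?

Yes

Light smokers: bupropion 60/93 = 64.5%, the patch 85/122 = 69.7% → the patch
Heavy smokers: bupropion 152/755 = 20.1%, the patch 182/648 = 28.1% → the patch
Moderate smokers: bupropion 87/187 = 46.5%, the patch 169/298 = 56.7% → the patch
Overall: bupropion 299/1035 = 28.9%, the patch 436/1068 = 40.8% → the patch
The patch wins overall and in every dependence group — no reversal.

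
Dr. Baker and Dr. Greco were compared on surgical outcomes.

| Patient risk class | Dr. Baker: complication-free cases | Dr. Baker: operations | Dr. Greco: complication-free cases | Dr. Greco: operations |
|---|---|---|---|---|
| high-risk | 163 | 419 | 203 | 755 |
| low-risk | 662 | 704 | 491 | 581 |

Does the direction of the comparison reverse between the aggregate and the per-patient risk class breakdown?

High-risk: Dr. Baker 163/419 = 38.9%, Dr. Greco 203/755 = 26.9% → Dr. Baker
Low-risk: Dr. Baker 662/704 = 94.0%, Dr. Greco 491/581 = 84.5% → Dr. Baker
Overall: Dr. Baker 825/1123 = 73.5%, Dr. Greco 694/1336 = 51.9% → Dr. Baker
Dr. Baker wins overall and in every patient risk group — no reversal.

No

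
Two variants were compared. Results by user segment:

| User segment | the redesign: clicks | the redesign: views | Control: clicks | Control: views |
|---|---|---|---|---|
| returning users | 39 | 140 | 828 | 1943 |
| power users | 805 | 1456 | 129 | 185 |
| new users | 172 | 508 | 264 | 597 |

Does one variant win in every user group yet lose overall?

Returning users: the redesign 39/140 = 27.9%, Control 828/1943 = 42.6% → Control
Power users: the redesign 805/1456 = 55.3%, Control 129/185 = 69.7% → Control
New users: the redesign 172/508 = 33.9%, Control 264/597 = 44.2% → Control
Overall: the redesign 1016/2104 = 48.3%, Control 1221/2725 = 44.8% → the redesign
Control wins each user group but the redesign wins overall — the comparison reverses. Control's views skew toward returning users, which has a lower base rate.

Yes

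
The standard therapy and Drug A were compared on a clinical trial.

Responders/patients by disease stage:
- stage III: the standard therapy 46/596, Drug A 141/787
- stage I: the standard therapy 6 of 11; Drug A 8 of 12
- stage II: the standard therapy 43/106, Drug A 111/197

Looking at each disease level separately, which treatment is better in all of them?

Drug A

Stage III: the standard therapy 46/596 = 7.7%, Drug A 141/787 = 17.9% → Drug A
Stage I: the standard therapy 6/11 = 54.5%, Drug A 8/12 = 66.7% → Drug A
Stage II: the standard therapy 43/106 = 40.6%, Drug A 111/197 = 56.3% → Drug A
Drug A has the higher rate in all 3 groups.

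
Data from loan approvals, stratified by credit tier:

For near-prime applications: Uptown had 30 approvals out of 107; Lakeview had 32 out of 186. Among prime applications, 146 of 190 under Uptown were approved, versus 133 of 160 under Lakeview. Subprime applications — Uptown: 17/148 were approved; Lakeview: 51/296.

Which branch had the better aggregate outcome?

Near-prime: Uptown 30/107 = 28.0%, Lakeview 32/186 = 17.2% → Uptown
Prime: Uptown 146/190 = 76.8%, Lakeview 133/160 = 83.1% → Lakeview
Subprime: Uptown 17/148 = 11.5%, Lakeview 51/296 = 17.2% → Lakeview
Overall: Uptown 193/445 = 43.4%, Lakeview 216/642 = 33.6% → Uptown
(Neither sweeps every credit group, but Uptown has the higher pooled rate.)

Uptown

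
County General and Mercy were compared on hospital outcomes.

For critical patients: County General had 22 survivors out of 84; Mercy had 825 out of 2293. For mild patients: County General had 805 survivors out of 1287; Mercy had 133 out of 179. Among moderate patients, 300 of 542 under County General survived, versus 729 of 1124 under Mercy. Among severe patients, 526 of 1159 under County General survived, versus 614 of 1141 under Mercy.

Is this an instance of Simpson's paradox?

Critical: County General 22/84 = 26.2%, Mercy 825/2293 = 36.0% → Mercy
Mild: County General 805/1287 = 62.5%, Mercy 133/179 = 74.3% → Mercy
Moderate: County General 300/542 = 55.4%, Mercy 729/1124 = 64.9% → Mercy
Severe: County General 526/1159 = 45.4%, Mercy 614/1141 = 53.8% → Mercy
Overall: County General 1653/3072 = 53.8%, Mercy 2301/4737 = 48.6% → County General
Mercy wins each case group but County General wins overall — the comparison reverses. Mercy's patients skew toward critical, which has a lower base rate.

Yes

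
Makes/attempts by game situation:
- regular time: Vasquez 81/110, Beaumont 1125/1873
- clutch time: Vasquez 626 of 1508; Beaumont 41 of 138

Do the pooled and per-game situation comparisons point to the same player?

Regular time: Vasquez 81/110 = 73.6%, Beaumont 1125/1873 = 60.1% → Vasquez
Clutch time: Vasquez 626/1508 = 41.5%, Beaumont 41/138 = 29.7% → Vasquez
Overall: Vasquez 707/1618 = 43.7%, Beaumont 1166/2011 = 58.0% → Beaumont
Vasquez wins each game group but Beaumont wins overall — the comparison reverses. Vasquez's attempts skew toward clutch time, which has a lower base rate.

No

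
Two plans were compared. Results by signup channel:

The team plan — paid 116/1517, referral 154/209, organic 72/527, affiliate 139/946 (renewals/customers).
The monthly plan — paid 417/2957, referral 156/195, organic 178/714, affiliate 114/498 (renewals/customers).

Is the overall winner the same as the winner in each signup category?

Paid: the team plan 116/1517 = 7.6%, the monthly plan 417/2957 = 14.1% → the monthly plan
Referral: the team plan 154/209 = 73.7%, the monthly plan 156/195 = 80.0% → the monthly plan
Organic: the team plan 72/527 = 13.7%, the monthly plan 178/714 = 24.9% → the monthly plan
Affiliate: the team plan 139/946 = 14.7%, the monthly plan 114/498 = 22.9% → the monthly plan
Overall: the team plan 481/3199 = 15.0%, the monthly plan 865/4364 = 19.8% → the monthly plan
The monthly plan wins overall and in every signup group — no reversal.

Yes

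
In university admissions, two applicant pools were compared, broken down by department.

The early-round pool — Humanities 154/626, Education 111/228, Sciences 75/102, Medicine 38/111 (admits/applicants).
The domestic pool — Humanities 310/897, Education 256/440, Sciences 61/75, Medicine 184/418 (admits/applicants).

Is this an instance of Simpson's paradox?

Humanities: the early-round pool 154/626 = 24.6%, the domestic pool 310/897 = 34.6% → the domestic pool
Education: the early-round pool 111/228 = 48.7%, the domestic pool 256/440 = 58.2% → the domestic pool
Sciences: the early-round pool 75/102 = 73.5%, the domestic pool 61/75 = 81.3% → the domestic pool
Medicine: the early-round pool 38/111 = 34.2%, the domestic pool 184/418 = 44.0% → the domestic pool
Overall: the early-round pool 378/1067 = 35.4%, the domestic pool 811/1830 = 44.3% → the domestic pool
The domestic pool wins overall and in every department group — no reversal.

No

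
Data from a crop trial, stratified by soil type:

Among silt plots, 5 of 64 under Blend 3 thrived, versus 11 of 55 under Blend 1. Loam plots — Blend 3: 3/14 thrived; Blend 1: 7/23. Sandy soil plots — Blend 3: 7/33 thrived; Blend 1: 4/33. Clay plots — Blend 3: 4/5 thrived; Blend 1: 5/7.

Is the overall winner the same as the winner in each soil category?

No

Silt: Blend 3 5/64 = 7.8%, Blend 1 11/55 = 20.0% → Blend 1
Loam: Blend 3 3/14 = 21.4%, Blend 1 7/23 = 30.4% → Blend 1
Sandy soil: Blend 3 7/33 = 21.2%, Blend 1 4/33 = 12.1% → Blend 3
Clay: Blend 3 4/5 = 80.0%, Blend 1 5/7 = 71.4% → Blend 3
Overall: Blend 3 19/116 = 16.4%, Blend 1 27/118 = 22.9% → Blend 1
Neither sweeps: Blend 3 wins 2 of 4 groups, Blend 1 wins 2. Blend 1 wins overall but not every group — no Simpson reversal.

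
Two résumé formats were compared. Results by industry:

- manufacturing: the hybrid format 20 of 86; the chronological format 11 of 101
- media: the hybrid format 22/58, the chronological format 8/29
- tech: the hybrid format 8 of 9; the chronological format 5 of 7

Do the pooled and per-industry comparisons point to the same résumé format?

Yes

Manufacturing: the hybrid format 20/86 = 23.3%, the chronological format 11/101 = 10.9% → the hybrid format
Media: the hybrid format 22/58 = 37.9%, the chronological format 8/29 = 27.6% → the hybrid format
Tech: the hybrid format 8/9 = 88.9%, the chronological format 5/7 = 71.4% → the hybrid format
Overall: the hybrid format 50/153 = 32.7%, the chronological format 24/137 = 17.5% → the hybrid format
The hybrid format wins overall and in every industry group — no reversal.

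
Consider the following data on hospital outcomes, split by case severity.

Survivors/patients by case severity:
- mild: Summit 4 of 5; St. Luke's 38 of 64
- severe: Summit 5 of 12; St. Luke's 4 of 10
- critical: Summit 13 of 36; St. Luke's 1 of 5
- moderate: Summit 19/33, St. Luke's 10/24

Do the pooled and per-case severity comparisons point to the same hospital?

Mild: Summit 4/5 = 80.0%, St. Luke's 38/64 = 59.4% → Summit
Severe: Summit 5/12 = 41.7%, St. Luke's 4/10 = 40.0% → Summit
Critical: Summit 13/36 = 36.1%, St. Luke's 1/5 = 20.0% → Summit
Moderate: Summit 19/33 = 57.6%, St. Luke's 10/24 = 41.7% → Summit
Overall: Summit 41/86 = 47.7%, St. Luke's 53/103 = 51.5% → St. Luke's
Summit wins each case group but St. Luke's wins overall — the comparison reverses. Summit's patients skew toward critical, which has a lower base rate.

No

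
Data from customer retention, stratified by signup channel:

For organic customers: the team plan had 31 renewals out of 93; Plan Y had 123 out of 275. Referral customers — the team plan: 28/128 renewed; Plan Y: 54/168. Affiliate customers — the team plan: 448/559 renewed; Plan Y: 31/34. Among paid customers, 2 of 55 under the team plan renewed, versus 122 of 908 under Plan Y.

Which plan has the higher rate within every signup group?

Organic: the team plan 31/93 = 33.3%, Plan Y 123/275 = 44.7% → Plan Y
Referral: the team plan 28/128 = 21.9%, Plan Y 54/168 = 32.1% → Plan Y
Affiliate: the team plan 448/559 = 80.1%, Plan Y 31/34 = 91.2% → Plan Y
Paid: the team plan 2/55 = 3.6%, Plan Y 122/908 = 13.4% → Plan Y
Plan Y has the higher rate in all 4 groups.

Plan Y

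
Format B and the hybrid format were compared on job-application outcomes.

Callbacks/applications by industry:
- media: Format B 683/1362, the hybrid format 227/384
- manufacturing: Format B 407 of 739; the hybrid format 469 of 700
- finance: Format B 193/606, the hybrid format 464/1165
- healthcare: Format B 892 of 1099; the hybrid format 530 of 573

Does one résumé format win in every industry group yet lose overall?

No

Media: Format B 683/1362 = 50.1%, the hybrid format 227/384 = 59.1% → the hybrid format
Manufacturing: Format B 407/739 = 55.1%, the hybrid format 469/700 = 67.0% → the hybrid format
Finance: Format B 193/606 = 31.8%, the hybrid format 464/1165 = 39.8% → the hybrid format
Healthcare: Format B 892/1099 = 81.2%, the hybrid format 530/573 = 92.5% → the hybrid format
Overall: Format B 2175/3806 = 57.1%, the hybrid format 1690/2822 = 59.9% → the hybrid format
The hybrid format wins overall and in every industry group — no reversal.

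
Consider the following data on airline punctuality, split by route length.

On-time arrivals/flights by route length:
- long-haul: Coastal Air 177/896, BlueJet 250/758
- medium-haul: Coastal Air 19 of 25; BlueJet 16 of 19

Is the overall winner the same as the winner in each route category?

Long-haul: Coastal Air 177/896 = 19.8%, BlueJet 250/758 = 33.0% → BlueJet
Medium-haul: Coastal Air 19/25 = 76.0%, BlueJet 16/19 = 84.2% → BlueJet
Overall: Coastal Air 196/921 = 21.3%, BlueJet 266/777 = 34.2% → BlueJet
BlueJet wins overall and in every route group — no reversal.

Yes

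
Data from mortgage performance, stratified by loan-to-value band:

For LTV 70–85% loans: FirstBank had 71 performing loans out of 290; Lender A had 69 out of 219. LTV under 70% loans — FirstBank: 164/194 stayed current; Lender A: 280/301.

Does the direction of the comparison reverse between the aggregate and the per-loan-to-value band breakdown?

LTV 70–85%: FirstBank 71/290 = 24.5%, Lender A 69/219 = 31.5% → Lender A
LTV under 70%: FirstBank 164/194 = 84.5%, Lender A 280/301 = 93.0% → Lender A
Overall: FirstBank 235/484 = 48.6%, Lender A 349/520 = 67.1% → Lender A
Lender A wins overall and in every loan-to-value group — no reversal.

No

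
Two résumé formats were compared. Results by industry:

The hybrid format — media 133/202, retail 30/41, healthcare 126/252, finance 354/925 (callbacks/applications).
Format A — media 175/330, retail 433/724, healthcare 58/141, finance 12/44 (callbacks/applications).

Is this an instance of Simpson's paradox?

Media: the hybrid format 133/202 = 65.8%, Format A 175/330 = 53.0% → the hybrid format
Retail: the hybrid format 30/41 = 73.2%, Format A 433/724 = 59.8% → the hybrid format
Healthcare: the hybrid format 126/252 = 50.0%, Format A 58/141 = 41.1% → the hybrid format
Finance: the hybrid format 354/925 = 38.3%, Format A 12/44 = 27.3% → the hybrid format
Overall: the hybrid format 643/1420 = 45.3%, Format A 678/1239 = 54.7% → Format A
The hybrid format wins each industry group but Format A wins overall — the comparison reverses. The hybrid format's applications skew toward finance, which has a lower base rate.

Yes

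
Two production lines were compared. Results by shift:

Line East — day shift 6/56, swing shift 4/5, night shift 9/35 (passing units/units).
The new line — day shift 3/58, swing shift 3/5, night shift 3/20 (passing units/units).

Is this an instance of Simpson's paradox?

Day shift: Line East 6/56 = 10.7%, the new line 3/58 = 5.2% → Line East
Swing shift: Line East 4/5 = 80.0%, the new line 3/5 = 60.0% → Line East
Night shift: Line East 9/35 = 25.7%, the new line 3/20 = 15.0% → Line East
Overall: Line East 19/96 = 19.8%, the new line 9/83 = 10.8% → Line East
Line East wins overall and in every shift group — no reversal.

No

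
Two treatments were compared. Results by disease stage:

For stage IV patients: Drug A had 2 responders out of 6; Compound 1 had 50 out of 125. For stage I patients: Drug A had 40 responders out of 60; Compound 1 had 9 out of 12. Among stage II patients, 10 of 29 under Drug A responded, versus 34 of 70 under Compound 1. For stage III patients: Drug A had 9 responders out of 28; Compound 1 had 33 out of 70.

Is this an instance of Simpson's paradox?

Stage IV: Drug A 2/6 = 33.3%, Compound 1 50/125 = 40.0% → Compound 1
Stage I: Drug A 40/60 = 66.7%, Compound 1 9/12 = 75.0% → Compound 1
Stage II: Drug A 10/29 = 34.5%, Compound 1 34/70 = 48.6% → Compound 1
Stage III: Drug A 9/28 = 32.1%, Compound 1 33/70 = 47.1% → Compound 1
Overall: Drug A 61/123 = 49.6%, Compound 1 126/277 = 45.5% → Drug A
Compound 1 wins each disease group but Drug A wins overall — the comparison reverses. Compound 1's patients skew toward stage IV, which has a lower base rate.

Yes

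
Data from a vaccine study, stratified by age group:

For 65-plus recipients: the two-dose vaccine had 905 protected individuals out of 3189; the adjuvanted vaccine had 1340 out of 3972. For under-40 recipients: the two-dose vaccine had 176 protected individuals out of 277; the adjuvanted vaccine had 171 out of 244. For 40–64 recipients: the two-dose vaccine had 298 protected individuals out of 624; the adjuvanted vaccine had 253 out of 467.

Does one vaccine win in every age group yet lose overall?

65-plus: the two-dose vaccine 905/3189 = 28.4%, the adjuvanted vaccine 1340/3972 = 33.7% → the adjuvanted vaccine
Under-40: the two-dose vaccine 176/277 = 63.5%, the adjuvanted vaccine 171/244 = 70.1% → the adjuvanted vaccine
40–64: the two-dose vaccine 298/624 = 47.8%, the adjuvanted vaccine 253/467 = 54.2% → the adjuvanted vaccine
Overall: the two-dose vaccine 1379/4090 = 33.7%, the adjuvanted vaccine 1764/4683 = 37.7% → the adjuvanted vaccine
The adjuvanted vaccine wins overall and in every age group — no reversal.

No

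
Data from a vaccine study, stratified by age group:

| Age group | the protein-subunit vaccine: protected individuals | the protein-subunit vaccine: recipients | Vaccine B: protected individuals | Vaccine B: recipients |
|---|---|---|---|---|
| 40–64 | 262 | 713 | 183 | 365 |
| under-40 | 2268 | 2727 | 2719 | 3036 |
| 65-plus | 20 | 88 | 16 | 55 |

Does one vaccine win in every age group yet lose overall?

No

40–64: the protein-subunit vaccine 262/713 = 36.7%, Vaccine B 183/365 = 50.1% → Vaccine B
Under-40: the protein-subunit vaccine 2268/2727 = 83.2%, Vaccine B 2719/3036 = 89.6% → Vaccine B
65-plus: the protein-subunit vaccine 20/88 = 22.7%, Vaccine B 16/55 = 29.1% → Vaccine B
Overall: the protein-subunit vaccine 2550/3528 = 72.3%, Vaccine B 2918/3456 = 84.4% → Vaccine B
Vaccine B wins overall and in every age group — no reversal.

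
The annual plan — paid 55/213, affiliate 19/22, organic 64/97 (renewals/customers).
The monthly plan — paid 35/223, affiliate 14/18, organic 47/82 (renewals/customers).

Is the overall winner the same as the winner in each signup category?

Yes

Paid: the annual plan 55/213 = 25.8%, the monthly plan 35/223 = 15.7% → the annual plan
Affiliate: the annual plan 19/22 = 86.4%, the monthly plan 14/18 = 77.8% → the annual plan
Organic: the annual plan 64/97 = 66.0%, the monthly plan 47/82 = 57.3% → the annual plan
Overall: the annual plan 138/332 = 41.6%, the monthly plan 96/323 = 29.7% → the annual plan
The annual plan wins overall and in every signup group — no reversal.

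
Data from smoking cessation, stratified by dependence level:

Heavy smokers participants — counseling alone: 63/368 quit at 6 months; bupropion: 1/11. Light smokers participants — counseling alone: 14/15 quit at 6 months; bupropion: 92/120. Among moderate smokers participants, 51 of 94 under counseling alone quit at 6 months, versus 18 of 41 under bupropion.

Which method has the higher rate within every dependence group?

Heavy smokers: counseling alone 63/368 = 17.1%, bupropion 1/11 = 9.1% → counseling alone
Light smokers: counseling alone 14/15 = 93.3%, bupropion 92/120 = 76.7% → counseling alone
Moderate smokers: counseling alone 51/94 = 54.3%, bupropion 18/41 = 43.9% → counseling alone
Counseling alone has the higher rate in all 3 groups.

counseling alone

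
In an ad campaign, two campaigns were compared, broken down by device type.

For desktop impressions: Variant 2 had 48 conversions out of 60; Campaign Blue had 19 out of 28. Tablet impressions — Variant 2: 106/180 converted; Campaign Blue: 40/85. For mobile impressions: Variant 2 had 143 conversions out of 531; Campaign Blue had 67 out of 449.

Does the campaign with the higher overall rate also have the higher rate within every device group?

Desktop: Variant 2 48/60 = 80.0%, Campaign Blue 19/28 = 67.9% → Variant 2
Tablet: Variant 2 106/180 = 58.9%, Campaign Blue 40/85 = 47.1% → Variant 2
Mobile: Variant 2 143/531 = 26.9%, Campaign Blue 67/449 = 14.9% → Variant 2
Overall: Variant 2 297/771 = 38.5%, Campaign Blue 126/562 = 22.4% → Variant 2
Variant 2 wins overall and in every device group — no reversal.

Yes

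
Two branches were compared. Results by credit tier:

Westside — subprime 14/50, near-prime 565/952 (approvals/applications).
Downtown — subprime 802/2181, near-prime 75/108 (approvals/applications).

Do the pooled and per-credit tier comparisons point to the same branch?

No

Subprime: Westside 14/50 = 28.0%, Downtown 802/2181 = 36.8% → Downtown
Near-prime: Westside 565/952 = 59.3%, Downtown 75/108 = 69.4% → Downtown
Overall: Westside 579/1002 = 57.8%, Downtown 877/2289 = 38.3% → Westside
Downtown wins each credit group but Westside wins overall — the comparison reverses. Downtown's applications skew toward subprime, which has a lower base rate.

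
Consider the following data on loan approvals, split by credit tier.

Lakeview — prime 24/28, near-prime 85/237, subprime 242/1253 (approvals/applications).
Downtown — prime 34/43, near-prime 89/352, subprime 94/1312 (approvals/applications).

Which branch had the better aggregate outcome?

Lakeview

Prime: Lakeview 24/28 = 85.7%, Downtown 34/43 = 79.1% → Lakeview
Near-prime: Lakeview 85/237 = 35.9%, Downtown 89/352 = 25.3% → Lakeview
Subprime: Lakeview 242/1253 = 19.3%, Downtown 94/1312 = 7.2% → Lakeview
Overall: Lakeview 351/1518 = 23.1%, Downtown 217/1707 = 12.7% → Lakeview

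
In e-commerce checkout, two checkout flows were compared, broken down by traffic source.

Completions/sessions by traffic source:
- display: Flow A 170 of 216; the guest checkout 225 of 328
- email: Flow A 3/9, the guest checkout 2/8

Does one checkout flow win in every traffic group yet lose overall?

Display: Flow A 170/216 = 78.7%, the guest checkout 225/328 = 68.6% → Flow A
Email: Flow A 3/9 = 33.3%, the guest checkout 2/8 = 25.0% → Flow A
Overall: Flow A 173/225 = 76.9%, the guest checkout 227/336 = 67.6% → Flow A
Flow A wins overall and in every traffic group — no reversal.

No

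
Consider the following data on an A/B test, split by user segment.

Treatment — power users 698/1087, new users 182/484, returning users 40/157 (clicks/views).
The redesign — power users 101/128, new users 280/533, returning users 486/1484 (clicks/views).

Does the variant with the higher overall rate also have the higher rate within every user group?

Power users: Treatment 698/1087 = 64.2%, the redesign 101/128 = 78.9% → the redesign
New users: Treatment 182/484 = 37.6%, the redesign 280/533 = 52.5% → the redesign
Returning users: Treatment 40/157 = 25.5%, the redesign 486/1484 = 32.7% → the redesign
Overall: Treatment 920/1728 = 53.2%, the redesign 867/2145 = 40.4% → Treatment
The redesign wins each user group but Treatment wins overall — the comparison reverses. The redesign's views skew toward returning users, which has a lower base rate.

No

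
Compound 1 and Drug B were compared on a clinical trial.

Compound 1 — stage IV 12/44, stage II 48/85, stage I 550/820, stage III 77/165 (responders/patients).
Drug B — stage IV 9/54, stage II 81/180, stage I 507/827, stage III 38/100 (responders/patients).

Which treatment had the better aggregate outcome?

Compound 1

Stage IV: Compound 1 12/44 = 27.3%, Drug B 9/54 = 16.7% → Compound 1
Stage II: Compound 1 48/85 = 56.5%, Drug B 81/180 = 45.0% → Compound 1
Stage I: Compound 1 550/820 = 67.1%, Drug B 507/827 = 61.3% → Compound 1
Stage III: Compound 1 77/165 = 46.7%, Drug B 38/100 = 38.0% → Compound 1
Overall: Compound 1 687/1114 = 61.7%, Drug B 635/1161 = 54.7% → Compound 1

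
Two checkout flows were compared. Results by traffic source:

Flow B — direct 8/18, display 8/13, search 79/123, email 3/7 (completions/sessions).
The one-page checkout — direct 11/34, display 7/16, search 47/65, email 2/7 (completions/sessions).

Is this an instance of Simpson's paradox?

No

Direct: Flow B 8/18 = 44.4%, the one-page checkout 11/34 = 32.4% → Flow B
Display: Flow B 8/13 = 61.5%, the one-page checkout 7/16 = 43.8% → Flow B
Search: Flow B 79/123 = 64.2%, the one-page checkout 47/65 = 72.3% → the one-page checkout
Email: Flow B 3/7 = 42.9%, the one-page checkout 2/7 = 28.6% → Flow B
Overall: Flow B 98/161 = 60.9%, the one-page checkout 67/122 = 54.9% → Flow B
Neither sweeps: Flow B wins 3 of 4 groups, the one-page checkout wins 1. Flow B wins overall but not every group — no Simpson reversal.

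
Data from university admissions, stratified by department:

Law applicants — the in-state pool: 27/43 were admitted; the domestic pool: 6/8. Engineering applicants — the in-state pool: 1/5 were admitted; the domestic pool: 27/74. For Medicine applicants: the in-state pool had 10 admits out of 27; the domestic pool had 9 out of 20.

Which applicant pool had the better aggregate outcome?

Law: the in-state pool 27/43 = 62.8%, the domestic pool 6/8 = 75.0% → the domestic pool
Engineering: the in-state pool 1/5 = 20.0%, the domestic pool 27/74 = 36.5% → the domestic pool
Medicine: the in-state pool 10/27 = 37.0%, the domestic pool 9/20 = 45.0% → the domestic pool
Overall: the in-state pool 38/75 = 50.7%, the domestic pool 42/102 = 41.2% → the in-state pool
(The domestic pool wins every department group but the in-state pool wins overall — the domestic pool's applicants skew toward the low-rate Engineering group.)

the in-state pool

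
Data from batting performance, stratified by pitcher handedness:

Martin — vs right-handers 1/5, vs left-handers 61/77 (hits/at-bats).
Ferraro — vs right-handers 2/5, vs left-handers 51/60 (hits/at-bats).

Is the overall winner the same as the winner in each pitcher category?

Vs right-handers: Martin 1/5 = 20.0%, Ferraro 2/5 = 40.0% → Ferraro
Vs left-handers: Martin 61/77 = 79.2%, Ferraro 51/60 = 85.0% → Ferraro
Overall: Martin 62/82 = 75.6%, Ferraro 53/65 = 81.5% → Ferraro
Ferraro wins overall and in every pitcher group — no reversal.

Yes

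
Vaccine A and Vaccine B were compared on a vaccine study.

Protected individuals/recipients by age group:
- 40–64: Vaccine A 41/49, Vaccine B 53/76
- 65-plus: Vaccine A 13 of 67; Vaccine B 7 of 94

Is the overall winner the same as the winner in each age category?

40–64: Vaccine A 41/49 = 83.7%, Vaccine B 53/76 = 69.7% → Vaccine A
65-plus: Vaccine A 13/67 = 19.4%, Vaccine B 7/94 = 7.4% → Vaccine A
Overall: Vaccine A 54/116 = 46.6%, Vaccine B 60/170 = 35.3% → Vaccine A
Vaccine A wins overall and in every age group — no reversal.

Yes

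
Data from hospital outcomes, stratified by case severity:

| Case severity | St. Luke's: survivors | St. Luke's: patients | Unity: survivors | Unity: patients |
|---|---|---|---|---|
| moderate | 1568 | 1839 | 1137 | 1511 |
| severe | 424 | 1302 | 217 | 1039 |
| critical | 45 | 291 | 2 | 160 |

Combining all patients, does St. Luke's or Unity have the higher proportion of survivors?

Moderate: St. Luke's 1568/1839 = 85.3%, Unity 1137/1511 = 75.2% → St. Luke's
Severe: St. Luke's 424/1302 = 32.6%, Unity 217/1039 = 20.9% → St. Luke's
Critical: St. Luke's 45/291 = 15.5%, Unity 2/160 = 1.2% → St. Luke's
Overall: St. Luke's 2037/3432 = 59.4%, Unity 1356/2710 = 50.0% → St. Luke's

St. Luke's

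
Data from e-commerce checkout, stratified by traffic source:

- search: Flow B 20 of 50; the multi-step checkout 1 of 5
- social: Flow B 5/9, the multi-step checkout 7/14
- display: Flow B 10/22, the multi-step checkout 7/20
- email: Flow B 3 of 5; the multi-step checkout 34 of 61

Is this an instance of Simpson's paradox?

Yes

Search: Flow B 20/50 = 40.0%, the multi-step checkout 1/5 = 20.0% → Flow B
Social: Flow B 5/9 = 55.6%, the multi-step checkout 7/14 = 50.0% → Flow B
Display: Flow B 10/22 = 45.5%, the multi-step checkout 7/20 = 35.0% → Flow B
Email: Flow B 3/5 = 60.0%, the multi-step checkout 34/61 = 55.7% → Flow B
Overall: Flow B 38/86 = 44.2%, the multi-step checkout 49/100 = 49.0% → the multi-step checkout
Flow B wins each traffic group but the multi-step checkout wins overall — the comparison reverses. Flow B's sessions skew toward search, which has a lower base rate.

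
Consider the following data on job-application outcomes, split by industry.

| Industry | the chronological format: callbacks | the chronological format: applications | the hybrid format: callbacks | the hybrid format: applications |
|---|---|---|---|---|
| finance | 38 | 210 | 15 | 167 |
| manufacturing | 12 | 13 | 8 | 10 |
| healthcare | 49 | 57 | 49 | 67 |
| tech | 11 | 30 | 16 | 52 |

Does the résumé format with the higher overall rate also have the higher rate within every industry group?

Finance: the chronological format 38/210 = 18.1%, the hybrid format 15/167 = 9.0% → the chronological format
Manufacturing: the chronological format 12/13 = 92.3%, the hybrid format 8/10 = 80.0% → the chronological format
Healthcare: the chronological format 49/57 = 86.0%, the hybrid format 49/67 = 73.1% → the chronological format
Tech: the chronological format 11/30 = 36.7%, the hybrid format 16/52 = 30.8% → the chronological format
Overall: the chronological format 110/310 = 35.5%, the hybrid format 88/296 = 29.7% → the chronological format
The chronological format wins overall and in every industry group — no reversal.

Yes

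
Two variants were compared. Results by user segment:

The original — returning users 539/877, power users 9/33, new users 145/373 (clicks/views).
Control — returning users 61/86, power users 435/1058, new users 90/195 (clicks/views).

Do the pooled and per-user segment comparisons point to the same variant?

No

Returning users: the original 539/877 = 61.5%, Control 61/86 = 70.9% → Control
Power users: the original 9/33 = 27.3%, Control 435/1058 = 41.1% → Control
New users: the original 145/373 = 38.9%, Control 90/195 = 46.2% → Control
Overall: the original 693/1283 = 54.0%, Control 586/1339 = 43.8% → the original
Control wins each user group but the original wins overall — the comparison reverses. Control's views skew toward power users, which has a lower base rate.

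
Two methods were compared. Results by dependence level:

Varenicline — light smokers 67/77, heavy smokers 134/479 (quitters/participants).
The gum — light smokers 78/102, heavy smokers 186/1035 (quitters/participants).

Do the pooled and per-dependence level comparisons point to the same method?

Yes

Light smokers: varenicline 67/77 = 87.0%, the gum 78/102 = 76.5% → varenicline
Heavy smokers: varenicline 134/479 = 28.0%, the gum 186/1035 = 18.0% → varenicline
Overall: varenicline 201/556 = 36.2%, the gum 264/1137 = 23.2% → varenicline
Varenicline wins overall and in every dependence group — no reversal.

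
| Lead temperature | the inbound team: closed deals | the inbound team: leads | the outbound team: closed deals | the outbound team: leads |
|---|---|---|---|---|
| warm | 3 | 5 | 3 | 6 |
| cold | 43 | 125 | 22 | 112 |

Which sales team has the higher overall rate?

the inbound team

Warm: the inbound team 3/5 = 60.0%, the outbound team 3/6 = 50.0% → the inbound team
Cold: the inbound team 43/125 = 34.4%, the outbound team 22/112 = 19.6% → the inbound team
Overall: the inbound team 46/130 = 35.4%, the outbound team 25/118 = 21.2% → the inbound team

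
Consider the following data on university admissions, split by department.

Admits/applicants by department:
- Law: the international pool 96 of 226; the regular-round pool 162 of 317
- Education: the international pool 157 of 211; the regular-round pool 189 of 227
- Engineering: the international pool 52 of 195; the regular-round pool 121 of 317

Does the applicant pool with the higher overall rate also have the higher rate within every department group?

Yes

Law: the international pool 96/226 = 42.5%, the regular-round pool 162/317 = 51.1% → the regular-round pool
Education: the international pool 157/211 = 74.4%, the regular-round pool 189/227 = 83.3% → the regular-round pool
Engineering: the international pool 52/195 = 26.7%, the regular-round pool 121/317 = 38.2% → the regular-round pool
Overall: the international pool 305/632 = 48.3%, the regular-round pool 472/861 = 54.8% → the regular-round pool
The regular-round pool wins overall and in every department group — no reversal.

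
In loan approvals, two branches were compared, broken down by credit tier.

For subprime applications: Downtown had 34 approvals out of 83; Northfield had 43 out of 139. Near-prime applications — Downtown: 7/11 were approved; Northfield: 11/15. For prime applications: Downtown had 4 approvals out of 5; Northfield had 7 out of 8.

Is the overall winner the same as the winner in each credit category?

Subprime: Downtown 34/83 = 41.0%, Northfield 43/139 = 30.9% → Downtown
Near-prime: Downtown 7/11 = 63.6%, Northfield 11/15 = 73.3% → Northfield
Prime: Downtown 4/5 = 80.0%, Northfield 7/8 = 87.5% → Northfield
Overall: Downtown 45/99 = 45.5%, Northfield 61/162 = 37.7% → Downtown
Neither sweeps: Downtown wins 1 of 3 groups, Northfield wins 2. Downtown wins overall but not every group — no Simpson reversal.

No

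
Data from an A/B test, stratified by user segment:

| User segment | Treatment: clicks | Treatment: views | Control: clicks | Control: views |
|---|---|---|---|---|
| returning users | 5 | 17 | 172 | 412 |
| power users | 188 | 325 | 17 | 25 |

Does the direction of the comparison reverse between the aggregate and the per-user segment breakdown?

Returning users: Treatment 5/17 = 29.4%, Control 172/412 = 41.7% → Control
Power users: Treatment 188/325 = 57.8%, Control 17/25 = 68.0% → Control
Overall: Treatment 193/342 = 56.4%, Control 189/437 = 43.2% → Treatment
Control wins each user group but Treatment wins overall — the comparison reverses. Control's views skew toward returning users, which has a lower base rate.

Yes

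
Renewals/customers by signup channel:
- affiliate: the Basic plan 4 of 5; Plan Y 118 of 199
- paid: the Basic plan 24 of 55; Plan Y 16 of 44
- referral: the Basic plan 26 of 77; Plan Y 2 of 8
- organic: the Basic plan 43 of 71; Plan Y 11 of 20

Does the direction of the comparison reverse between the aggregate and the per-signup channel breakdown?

Affiliate: the Basic plan 4/5 = 80.0%, Plan Y 118/199 = 59.3% → the Basic plan
Paid: the Basic plan 24/55 = 43.6%, Plan Y 16/44 = 36.4% → the Basic plan
Referral: the Basic plan 26/77 = 33.8%, Plan Y 2/8 = 25.0% → the Basic plan
Organic: the Basic plan 43/71 = 60.6%, Plan Y 11/20 = 55.0% → the Basic plan
Overall: the Basic plan 97/208 = 46.6%, Plan Y 147/271 = 54.2% → Plan Y
The Basic plan wins each signup group but Plan Y wins overall — the comparison reverses. The Basic plan's customers skew toward referral, which has a lower base rate.

Yes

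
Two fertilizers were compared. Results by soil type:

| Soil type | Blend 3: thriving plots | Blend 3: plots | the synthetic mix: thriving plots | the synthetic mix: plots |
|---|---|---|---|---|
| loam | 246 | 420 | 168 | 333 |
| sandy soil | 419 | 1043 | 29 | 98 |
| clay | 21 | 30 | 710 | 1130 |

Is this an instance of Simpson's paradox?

Loam: Blend 3 246/420 = 58.6%, the synthetic mix 168/333 = 50.5% → Blend 3
Sandy soil: Blend 3 419/1043 = 40.2%, the synthetic mix 29/98 = 29.6% → Blend 3
Clay: Blend 3 21/30 = 70.0%, the synthetic mix 710/1130 = 62.8% → Blend 3
Overall: Blend 3 686/1493 = 45.9%, the synthetic mix 907/1561 = 58.1% → the synthetic mix
Blend 3 wins each soil group but the synthetic mix wins overall — the comparison reverses. Blend 3's plots skew toward sandy soil, which has a lower base rate.

Yes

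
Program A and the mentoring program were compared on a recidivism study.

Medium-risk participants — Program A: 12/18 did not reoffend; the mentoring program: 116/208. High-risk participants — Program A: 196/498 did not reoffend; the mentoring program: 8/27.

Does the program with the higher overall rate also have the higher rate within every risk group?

Medium-risk: Program A 12/18 = 66.7%, the mentoring program 116/208 = 55.8% → Program A
High-risk: Program A 196/498 = 39.4%, the mentoring program 8/27 = 29.6% → Program A
Overall: Program A 208/516 = 40.3%, the mentoring program 124/235 = 52.8% → the mentoring program
Program A wins each risk group but the mentoring program wins overall — the comparison reverses. Program A's participants skew toward high-risk, which has a lower base rate.

No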